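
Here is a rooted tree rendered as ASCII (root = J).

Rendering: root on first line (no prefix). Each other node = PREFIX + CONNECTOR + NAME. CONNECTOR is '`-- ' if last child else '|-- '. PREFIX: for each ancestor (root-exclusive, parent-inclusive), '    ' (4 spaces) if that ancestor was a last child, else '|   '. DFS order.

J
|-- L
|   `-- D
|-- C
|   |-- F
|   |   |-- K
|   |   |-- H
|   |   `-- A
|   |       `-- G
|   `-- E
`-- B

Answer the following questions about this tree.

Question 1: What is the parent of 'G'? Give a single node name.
Answer: A

Derivation:
Scan adjacency: G appears as child of A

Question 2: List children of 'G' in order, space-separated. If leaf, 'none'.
Node G's children (from adjacency): (leaf)

Answer: none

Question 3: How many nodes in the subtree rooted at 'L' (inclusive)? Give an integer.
Answer: 2

Derivation:
Subtree rooted at L contains: D, L
Count = 2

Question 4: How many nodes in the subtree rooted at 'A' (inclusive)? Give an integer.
Subtree rooted at A contains: A, G
Count = 2

Answer: 2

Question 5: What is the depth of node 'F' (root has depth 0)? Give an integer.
Path from root to F: J -> C -> F
Depth = number of edges = 2

Answer: 2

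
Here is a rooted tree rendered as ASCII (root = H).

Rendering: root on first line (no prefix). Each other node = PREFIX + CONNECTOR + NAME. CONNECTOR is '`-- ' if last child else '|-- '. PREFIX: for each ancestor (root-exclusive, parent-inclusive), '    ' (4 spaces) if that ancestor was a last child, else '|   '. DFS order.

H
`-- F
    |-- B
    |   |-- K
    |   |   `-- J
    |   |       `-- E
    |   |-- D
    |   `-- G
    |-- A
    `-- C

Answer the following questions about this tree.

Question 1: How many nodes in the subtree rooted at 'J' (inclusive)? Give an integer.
Answer: 2

Derivation:
Subtree rooted at J contains: E, J
Count = 2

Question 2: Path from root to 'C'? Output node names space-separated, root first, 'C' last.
Walk down from root: H -> F -> C

Answer: H F C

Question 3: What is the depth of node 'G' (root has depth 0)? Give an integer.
Path from root to G: H -> F -> B -> G
Depth = number of edges = 3

Answer: 3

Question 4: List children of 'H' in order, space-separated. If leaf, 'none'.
Node H's children (from adjacency): F

Answer: F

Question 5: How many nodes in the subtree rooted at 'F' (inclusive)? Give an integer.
Answer: 9

Derivation:
Subtree rooted at F contains: A, B, C, D, E, F, G, J, K
Count = 9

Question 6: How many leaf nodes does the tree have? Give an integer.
Leaves (nodes with no children): A, C, D, E, G

Answer: 5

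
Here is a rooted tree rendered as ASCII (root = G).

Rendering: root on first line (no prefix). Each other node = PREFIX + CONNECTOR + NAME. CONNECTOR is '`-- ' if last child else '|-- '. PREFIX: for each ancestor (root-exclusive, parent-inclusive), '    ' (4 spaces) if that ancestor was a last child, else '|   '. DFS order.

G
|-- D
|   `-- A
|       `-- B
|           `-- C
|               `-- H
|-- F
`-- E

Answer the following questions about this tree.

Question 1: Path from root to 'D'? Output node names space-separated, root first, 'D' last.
Answer: G D

Derivation:
Walk down from root: G -> D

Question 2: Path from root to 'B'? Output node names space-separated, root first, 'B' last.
Answer: G D A B

Derivation:
Walk down from root: G -> D -> A -> B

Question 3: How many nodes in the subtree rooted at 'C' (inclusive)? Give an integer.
Subtree rooted at C contains: C, H
Count = 2

Answer: 2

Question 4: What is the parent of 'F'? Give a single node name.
Scan adjacency: F appears as child of G

Answer: G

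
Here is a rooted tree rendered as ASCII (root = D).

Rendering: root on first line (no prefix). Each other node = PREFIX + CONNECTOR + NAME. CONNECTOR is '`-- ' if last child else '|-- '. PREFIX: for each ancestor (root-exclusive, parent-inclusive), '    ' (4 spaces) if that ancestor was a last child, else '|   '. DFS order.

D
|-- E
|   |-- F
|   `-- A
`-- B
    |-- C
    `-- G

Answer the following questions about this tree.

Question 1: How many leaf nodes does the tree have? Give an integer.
Answer: 4

Derivation:
Leaves (nodes with no children): A, C, F, G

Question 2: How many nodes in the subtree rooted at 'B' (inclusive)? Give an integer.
Subtree rooted at B contains: B, C, G
Count = 3

Answer: 3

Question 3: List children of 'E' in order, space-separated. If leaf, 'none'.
Node E's children (from adjacency): F, A

Answer: F A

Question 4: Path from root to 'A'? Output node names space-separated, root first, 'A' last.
Walk down from root: D -> E -> A

Answer: D E A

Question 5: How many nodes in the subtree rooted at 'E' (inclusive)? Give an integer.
Answer: 3

Derivation:
Subtree rooted at E contains: A, E, F
Count = 3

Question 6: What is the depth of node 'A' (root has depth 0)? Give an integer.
Path from root to A: D -> E -> A
Depth = number of edges = 2

Answer: 2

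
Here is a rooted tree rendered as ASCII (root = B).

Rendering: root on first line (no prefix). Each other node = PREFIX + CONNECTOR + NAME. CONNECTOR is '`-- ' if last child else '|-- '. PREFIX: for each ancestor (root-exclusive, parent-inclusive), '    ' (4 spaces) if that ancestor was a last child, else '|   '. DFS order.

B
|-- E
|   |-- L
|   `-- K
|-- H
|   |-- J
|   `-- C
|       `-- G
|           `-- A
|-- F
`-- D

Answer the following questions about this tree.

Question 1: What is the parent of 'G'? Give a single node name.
Answer: C

Derivation:
Scan adjacency: G appears as child of C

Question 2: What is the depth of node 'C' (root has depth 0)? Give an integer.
Answer: 2

Derivation:
Path from root to C: B -> H -> C
Depth = number of edges = 2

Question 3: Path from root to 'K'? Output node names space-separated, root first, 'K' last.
Answer: B E K

Derivation:
Walk down from root: B -> E -> K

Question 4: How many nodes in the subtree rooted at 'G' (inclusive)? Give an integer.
Answer: 2

Derivation:
Subtree rooted at G contains: A, G
Count = 2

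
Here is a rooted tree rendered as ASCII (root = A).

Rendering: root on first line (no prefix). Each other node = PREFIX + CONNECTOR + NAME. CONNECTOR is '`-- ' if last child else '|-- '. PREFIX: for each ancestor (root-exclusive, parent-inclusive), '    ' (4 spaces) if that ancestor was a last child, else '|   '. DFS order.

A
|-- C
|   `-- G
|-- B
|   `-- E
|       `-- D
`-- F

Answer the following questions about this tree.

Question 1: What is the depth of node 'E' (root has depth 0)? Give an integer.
Path from root to E: A -> B -> E
Depth = number of edges = 2

Answer: 2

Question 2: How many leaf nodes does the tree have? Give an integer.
Answer: 3

Derivation:
Leaves (nodes with no children): D, F, G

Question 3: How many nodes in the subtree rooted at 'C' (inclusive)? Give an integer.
Subtree rooted at C contains: C, G
Count = 2

Answer: 2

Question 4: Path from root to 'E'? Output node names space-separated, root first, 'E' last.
Answer: A B E

Derivation:
Walk down from root: A -> B -> E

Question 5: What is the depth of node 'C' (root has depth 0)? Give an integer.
Path from root to C: A -> C
Depth = number of edges = 1

Answer: 1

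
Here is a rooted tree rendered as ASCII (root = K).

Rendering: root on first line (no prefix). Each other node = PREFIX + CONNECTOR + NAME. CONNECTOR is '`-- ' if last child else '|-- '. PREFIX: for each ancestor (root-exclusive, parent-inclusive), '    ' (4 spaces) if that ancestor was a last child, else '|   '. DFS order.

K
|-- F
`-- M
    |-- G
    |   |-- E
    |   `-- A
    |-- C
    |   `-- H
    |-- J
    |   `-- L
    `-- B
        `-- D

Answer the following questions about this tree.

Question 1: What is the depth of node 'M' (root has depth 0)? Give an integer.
Answer: 1

Derivation:
Path from root to M: K -> M
Depth = number of edges = 1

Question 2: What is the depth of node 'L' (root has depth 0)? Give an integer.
Answer: 3

Derivation:
Path from root to L: K -> M -> J -> L
Depth = number of edges = 3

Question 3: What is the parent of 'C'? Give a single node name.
Scan adjacency: C appears as child of M

Answer: M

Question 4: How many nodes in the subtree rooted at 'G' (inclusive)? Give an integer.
Subtree rooted at G contains: A, E, G
Count = 3

Answer: 3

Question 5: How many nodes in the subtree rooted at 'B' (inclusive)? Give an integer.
Answer: 2

Derivation:
Subtree rooted at B contains: B, D
Count = 2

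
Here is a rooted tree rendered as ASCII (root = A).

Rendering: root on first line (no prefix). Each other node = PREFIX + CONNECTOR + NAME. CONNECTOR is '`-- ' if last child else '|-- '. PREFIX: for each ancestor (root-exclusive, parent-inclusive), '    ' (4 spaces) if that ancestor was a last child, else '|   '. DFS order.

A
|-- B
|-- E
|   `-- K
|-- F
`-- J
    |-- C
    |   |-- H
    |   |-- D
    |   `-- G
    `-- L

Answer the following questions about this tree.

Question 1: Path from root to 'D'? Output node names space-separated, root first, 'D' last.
Walk down from root: A -> J -> C -> D

Answer: A J C D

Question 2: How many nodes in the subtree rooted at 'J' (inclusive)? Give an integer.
Answer: 6

Derivation:
Subtree rooted at J contains: C, D, G, H, J, L
Count = 6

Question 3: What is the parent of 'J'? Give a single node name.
Answer: A

Derivation:
Scan adjacency: J appears as child of A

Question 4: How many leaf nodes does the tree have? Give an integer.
Leaves (nodes with no children): B, D, F, G, H, K, L

Answer: 7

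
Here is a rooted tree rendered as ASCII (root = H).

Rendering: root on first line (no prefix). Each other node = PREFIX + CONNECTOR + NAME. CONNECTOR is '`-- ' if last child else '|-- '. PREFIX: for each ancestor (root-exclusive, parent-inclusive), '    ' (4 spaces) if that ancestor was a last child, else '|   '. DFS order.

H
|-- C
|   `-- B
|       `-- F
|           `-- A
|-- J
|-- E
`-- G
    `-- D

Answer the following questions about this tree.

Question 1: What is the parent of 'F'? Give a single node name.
Scan adjacency: F appears as child of B

Answer: B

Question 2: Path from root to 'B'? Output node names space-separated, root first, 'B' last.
Walk down from root: H -> C -> B

Answer: H C B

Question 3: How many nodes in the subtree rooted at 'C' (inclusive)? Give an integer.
Answer: 4

Derivation:
Subtree rooted at C contains: A, B, C, F
Count = 4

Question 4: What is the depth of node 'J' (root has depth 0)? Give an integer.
Path from root to J: H -> J
Depth = number of edges = 1

Answer: 1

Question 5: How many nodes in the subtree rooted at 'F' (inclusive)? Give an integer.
Subtree rooted at F contains: A, F
Count = 2

Answer: 2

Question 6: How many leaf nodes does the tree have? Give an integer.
Leaves (nodes with no children): A, D, E, J

Answer: 4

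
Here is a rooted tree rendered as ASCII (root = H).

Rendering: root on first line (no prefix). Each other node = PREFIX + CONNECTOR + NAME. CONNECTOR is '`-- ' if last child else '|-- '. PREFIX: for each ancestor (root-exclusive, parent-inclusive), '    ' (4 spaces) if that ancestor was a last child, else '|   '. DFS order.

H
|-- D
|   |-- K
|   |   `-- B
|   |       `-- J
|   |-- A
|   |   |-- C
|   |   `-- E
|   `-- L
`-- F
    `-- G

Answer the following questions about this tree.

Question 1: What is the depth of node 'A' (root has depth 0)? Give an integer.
Path from root to A: H -> D -> A
Depth = number of edges = 2

Answer: 2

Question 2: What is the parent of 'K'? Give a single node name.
Scan adjacency: K appears as child of D

Answer: D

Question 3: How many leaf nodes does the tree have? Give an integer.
Answer: 5

Derivation:
Leaves (nodes with no children): C, E, G, J, L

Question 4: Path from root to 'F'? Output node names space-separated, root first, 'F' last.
Walk down from root: H -> F

Answer: H F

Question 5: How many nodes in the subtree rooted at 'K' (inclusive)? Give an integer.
Answer: 3

Derivation:
Subtree rooted at K contains: B, J, K
Count = 3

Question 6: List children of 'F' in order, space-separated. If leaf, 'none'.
Node F's children (from adjacency): G

Answer: G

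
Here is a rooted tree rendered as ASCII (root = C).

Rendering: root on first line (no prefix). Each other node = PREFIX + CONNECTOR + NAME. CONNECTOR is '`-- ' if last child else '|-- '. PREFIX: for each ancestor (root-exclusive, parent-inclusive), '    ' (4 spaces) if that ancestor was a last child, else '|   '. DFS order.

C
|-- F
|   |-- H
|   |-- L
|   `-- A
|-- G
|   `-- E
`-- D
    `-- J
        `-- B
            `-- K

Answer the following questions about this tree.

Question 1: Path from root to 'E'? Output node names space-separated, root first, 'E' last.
Walk down from root: C -> G -> E

Answer: C G E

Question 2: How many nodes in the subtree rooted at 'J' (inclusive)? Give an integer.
Subtree rooted at J contains: B, J, K
Count = 3

Answer: 3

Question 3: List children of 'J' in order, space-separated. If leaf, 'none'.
Answer: B

Derivation:
Node J's children (from adjacency): B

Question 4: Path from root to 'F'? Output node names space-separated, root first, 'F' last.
Answer: C F

Derivation:
Walk down from root: C -> F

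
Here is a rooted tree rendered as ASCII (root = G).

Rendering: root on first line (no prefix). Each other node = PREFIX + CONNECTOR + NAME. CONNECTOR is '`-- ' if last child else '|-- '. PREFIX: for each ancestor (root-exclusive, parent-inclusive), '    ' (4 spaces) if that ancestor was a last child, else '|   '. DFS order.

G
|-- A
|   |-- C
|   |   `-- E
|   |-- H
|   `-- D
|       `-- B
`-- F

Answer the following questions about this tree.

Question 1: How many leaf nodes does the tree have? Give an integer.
Leaves (nodes with no children): B, E, F, H

Answer: 4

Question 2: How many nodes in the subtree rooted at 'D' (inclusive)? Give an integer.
Answer: 2

Derivation:
Subtree rooted at D contains: B, D
Count = 2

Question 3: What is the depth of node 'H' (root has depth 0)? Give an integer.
Path from root to H: G -> A -> H
Depth = number of edges = 2

Answer: 2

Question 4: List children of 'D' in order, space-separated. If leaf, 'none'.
Node D's children (from adjacency): B

Answer: B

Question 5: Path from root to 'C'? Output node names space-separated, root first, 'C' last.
Answer: G A C

Derivation:
Walk down from root: G -> A -> C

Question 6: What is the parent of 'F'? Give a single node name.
Answer: G

Derivation:
Scan adjacency: F appears as child of G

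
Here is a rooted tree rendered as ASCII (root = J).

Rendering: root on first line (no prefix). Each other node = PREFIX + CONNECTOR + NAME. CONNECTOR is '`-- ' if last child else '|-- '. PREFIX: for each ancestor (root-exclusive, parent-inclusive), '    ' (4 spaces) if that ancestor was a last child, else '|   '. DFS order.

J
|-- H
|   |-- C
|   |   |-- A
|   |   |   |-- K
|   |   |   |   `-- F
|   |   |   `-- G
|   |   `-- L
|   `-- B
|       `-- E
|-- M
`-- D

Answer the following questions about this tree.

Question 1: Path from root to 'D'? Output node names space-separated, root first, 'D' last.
Answer: J D

Derivation:
Walk down from root: J -> D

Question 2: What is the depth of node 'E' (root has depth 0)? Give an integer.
Answer: 3

Derivation:
Path from root to E: J -> H -> B -> E
Depth = number of edges = 3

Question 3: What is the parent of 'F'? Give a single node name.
Scan adjacency: F appears as child of K

Answer: K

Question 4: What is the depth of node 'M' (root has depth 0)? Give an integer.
Path from root to M: J -> M
Depth = number of edges = 1

Answer: 1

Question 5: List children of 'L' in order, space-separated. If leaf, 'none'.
Answer: none

Derivation:
Node L's children (from adjacency): (leaf)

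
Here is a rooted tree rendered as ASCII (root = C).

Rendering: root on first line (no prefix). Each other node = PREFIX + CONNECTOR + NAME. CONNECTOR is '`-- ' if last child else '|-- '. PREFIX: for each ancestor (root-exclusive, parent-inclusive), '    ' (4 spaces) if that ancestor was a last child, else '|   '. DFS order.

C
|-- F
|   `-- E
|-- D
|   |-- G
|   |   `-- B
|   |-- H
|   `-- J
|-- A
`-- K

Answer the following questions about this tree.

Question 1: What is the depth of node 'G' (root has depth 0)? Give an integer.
Answer: 2

Derivation:
Path from root to G: C -> D -> G
Depth = number of edges = 2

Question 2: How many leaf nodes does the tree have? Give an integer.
Leaves (nodes with no children): A, B, E, H, J, K

Answer: 6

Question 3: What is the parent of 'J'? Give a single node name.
Scan adjacency: J appears as child of D

Answer: D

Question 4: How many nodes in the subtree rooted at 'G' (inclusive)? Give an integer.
Subtree rooted at G contains: B, G
Count = 2

Answer: 2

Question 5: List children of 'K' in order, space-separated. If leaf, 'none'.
Answer: none

Derivation:
Node K's children (from adjacency): (leaf)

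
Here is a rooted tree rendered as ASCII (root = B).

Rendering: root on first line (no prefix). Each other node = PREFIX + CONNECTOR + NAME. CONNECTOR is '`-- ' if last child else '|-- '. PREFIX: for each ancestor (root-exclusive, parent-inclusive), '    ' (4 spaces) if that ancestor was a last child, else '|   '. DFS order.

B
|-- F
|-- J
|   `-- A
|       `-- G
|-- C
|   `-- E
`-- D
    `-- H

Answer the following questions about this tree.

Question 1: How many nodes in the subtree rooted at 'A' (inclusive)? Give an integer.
Subtree rooted at A contains: A, G
Count = 2

Answer: 2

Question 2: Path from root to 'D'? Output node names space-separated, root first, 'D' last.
Answer: B D

Derivation:
Walk down from root: B -> D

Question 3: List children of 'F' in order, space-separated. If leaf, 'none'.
Answer: none

Derivation:
Node F's children (from adjacency): (leaf)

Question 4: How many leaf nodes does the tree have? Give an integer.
Answer: 4

Derivation:
Leaves (nodes with no children): E, F, G, H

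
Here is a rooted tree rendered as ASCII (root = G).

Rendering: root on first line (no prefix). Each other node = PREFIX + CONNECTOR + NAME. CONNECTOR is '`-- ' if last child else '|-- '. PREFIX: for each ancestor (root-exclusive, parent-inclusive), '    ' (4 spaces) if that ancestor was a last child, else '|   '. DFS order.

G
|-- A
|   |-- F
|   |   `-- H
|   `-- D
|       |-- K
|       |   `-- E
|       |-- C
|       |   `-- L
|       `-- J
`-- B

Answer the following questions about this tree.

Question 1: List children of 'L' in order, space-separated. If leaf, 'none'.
Answer: none

Derivation:
Node L's children (from adjacency): (leaf)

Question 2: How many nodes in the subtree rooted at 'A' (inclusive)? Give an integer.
Answer: 9

Derivation:
Subtree rooted at A contains: A, C, D, E, F, H, J, K, L
Count = 9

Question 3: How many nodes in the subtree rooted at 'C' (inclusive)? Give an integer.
Subtree rooted at C contains: C, L
Count = 2

Answer: 2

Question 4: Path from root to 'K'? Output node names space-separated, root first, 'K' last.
Answer: G A D K

Derivation:
Walk down from root: G -> A -> D -> K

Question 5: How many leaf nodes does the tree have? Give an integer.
Leaves (nodes with no children): B, E, H, J, L

Answer: 5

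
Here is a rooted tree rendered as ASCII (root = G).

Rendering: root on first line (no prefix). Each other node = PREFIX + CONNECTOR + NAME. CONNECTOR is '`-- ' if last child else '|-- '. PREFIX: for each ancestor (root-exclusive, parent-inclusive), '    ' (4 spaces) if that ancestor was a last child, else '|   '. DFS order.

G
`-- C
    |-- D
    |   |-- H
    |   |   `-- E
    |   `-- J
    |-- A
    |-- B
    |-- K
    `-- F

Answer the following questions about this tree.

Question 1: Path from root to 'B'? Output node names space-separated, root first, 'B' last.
Answer: G C B

Derivation:
Walk down from root: G -> C -> B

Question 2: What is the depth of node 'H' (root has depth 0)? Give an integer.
Path from root to H: G -> C -> D -> H
Depth = number of edges = 3

Answer: 3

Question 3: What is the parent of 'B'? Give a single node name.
Answer: C

Derivation:
Scan adjacency: B appears as child of C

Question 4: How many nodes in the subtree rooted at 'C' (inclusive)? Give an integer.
Answer: 9

Derivation:
Subtree rooted at C contains: A, B, C, D, E, F, H, J, K
Count = 9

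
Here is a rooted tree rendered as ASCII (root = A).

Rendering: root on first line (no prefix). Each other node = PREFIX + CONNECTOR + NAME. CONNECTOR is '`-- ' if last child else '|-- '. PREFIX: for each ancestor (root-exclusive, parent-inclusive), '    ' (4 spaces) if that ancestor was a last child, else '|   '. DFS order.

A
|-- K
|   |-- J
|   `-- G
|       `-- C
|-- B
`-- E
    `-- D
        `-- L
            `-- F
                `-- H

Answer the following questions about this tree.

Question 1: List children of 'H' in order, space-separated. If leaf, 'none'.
Node H's children (from adjacency): (leaf)

Answer: none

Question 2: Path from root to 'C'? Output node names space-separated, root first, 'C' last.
Answer: A K G C

Derivation:
Walk down from root: A -> K -> G -> C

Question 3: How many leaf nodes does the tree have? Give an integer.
Answer: 4

Derivation:
Leaves (nodes with no children): B, C, H, J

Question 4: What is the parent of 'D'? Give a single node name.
Answer: E

Derivation:
Scan adjacency: D appears as child of E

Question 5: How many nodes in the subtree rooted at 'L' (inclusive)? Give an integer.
Subtree rooted at L contains: F, H, L
Count = 3

Answer: 3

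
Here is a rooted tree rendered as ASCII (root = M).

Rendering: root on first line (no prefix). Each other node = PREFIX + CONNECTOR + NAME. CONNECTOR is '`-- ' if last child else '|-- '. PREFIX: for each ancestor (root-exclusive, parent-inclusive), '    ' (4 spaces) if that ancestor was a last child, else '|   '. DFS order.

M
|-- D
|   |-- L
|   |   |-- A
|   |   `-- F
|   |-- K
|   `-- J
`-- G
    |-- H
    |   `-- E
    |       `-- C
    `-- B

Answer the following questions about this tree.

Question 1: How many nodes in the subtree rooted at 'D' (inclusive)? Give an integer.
Answer: 6

Derivation:
Subtree rooted at D contains: A, D, F, J, K, L
Count = 6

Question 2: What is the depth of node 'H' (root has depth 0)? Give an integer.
Path from root to H: M -> G -> H
Depth = number of edges = 2

Answer: 2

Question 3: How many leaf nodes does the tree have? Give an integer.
Leaves (nodes with no children): A, B, C, F, J, K

Answer: 6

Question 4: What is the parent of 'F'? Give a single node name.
Answer: L

Derivation:
Scan adjacency: F appears as child of L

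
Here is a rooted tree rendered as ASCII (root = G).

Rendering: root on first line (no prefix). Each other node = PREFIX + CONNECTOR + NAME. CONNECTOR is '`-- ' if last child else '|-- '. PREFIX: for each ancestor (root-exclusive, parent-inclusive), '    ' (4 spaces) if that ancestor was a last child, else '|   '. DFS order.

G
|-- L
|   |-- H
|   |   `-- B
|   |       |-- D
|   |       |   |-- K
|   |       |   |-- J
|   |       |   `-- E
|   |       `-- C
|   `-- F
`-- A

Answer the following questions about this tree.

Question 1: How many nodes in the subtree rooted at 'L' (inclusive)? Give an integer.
Answer: 9

Derivation:
Subtree rooted at L contains: B, C, D, E, F, H, J, K, L
Count = 9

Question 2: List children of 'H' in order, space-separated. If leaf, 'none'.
Answer: B

Derivation:
Node H's children (from adjacency): B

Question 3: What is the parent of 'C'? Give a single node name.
Scan adjacency: C appears as child of B

Answer: B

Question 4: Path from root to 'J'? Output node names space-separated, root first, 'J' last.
Walk down from root: G -> L -> H -> B -> D -> J

Answer: G L H B D J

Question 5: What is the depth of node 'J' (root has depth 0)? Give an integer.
Answer: 5

Derivation:
Path from root to J: G -> L -> H -> B -> D -> J
Depth = number of edges = 5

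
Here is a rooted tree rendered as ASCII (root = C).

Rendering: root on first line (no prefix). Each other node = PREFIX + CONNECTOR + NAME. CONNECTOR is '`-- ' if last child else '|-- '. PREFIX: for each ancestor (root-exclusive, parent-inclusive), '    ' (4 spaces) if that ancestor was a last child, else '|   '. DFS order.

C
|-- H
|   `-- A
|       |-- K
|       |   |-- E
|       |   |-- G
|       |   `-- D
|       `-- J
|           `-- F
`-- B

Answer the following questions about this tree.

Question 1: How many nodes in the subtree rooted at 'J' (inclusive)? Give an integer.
Answer: 2

Derivation:
Subtree rooted at J contains: F, J
Count = 2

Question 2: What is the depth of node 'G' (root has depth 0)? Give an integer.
Answer: 4

Derivation:
Path from root to G: C -> H -> A -> K -> G
Depth = number of edges = 4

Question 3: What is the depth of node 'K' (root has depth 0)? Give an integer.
Path from root to K: C -> H -> A -> K
Depth = number of edges = 3

Answer: 3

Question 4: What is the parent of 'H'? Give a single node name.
Answer: C

Derivation:
Scan adjacency: H appears as child of C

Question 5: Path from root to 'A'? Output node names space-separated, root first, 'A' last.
Walk down from root: C -> H -> A

Answer: C H A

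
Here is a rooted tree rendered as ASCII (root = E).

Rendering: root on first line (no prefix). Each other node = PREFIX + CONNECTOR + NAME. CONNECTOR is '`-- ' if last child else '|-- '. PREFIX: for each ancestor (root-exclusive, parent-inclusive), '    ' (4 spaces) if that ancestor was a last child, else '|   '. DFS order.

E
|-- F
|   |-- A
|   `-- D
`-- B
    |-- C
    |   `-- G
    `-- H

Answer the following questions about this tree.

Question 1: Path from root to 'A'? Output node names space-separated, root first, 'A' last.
Answer: E F A

Derivation:
Walk down from root: E -> F -> A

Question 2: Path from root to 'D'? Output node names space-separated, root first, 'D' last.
Walk down from root: E -> F -> D

Answer: E F D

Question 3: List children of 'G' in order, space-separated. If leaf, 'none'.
Answer: none

Derivation:
Node G's children (from adjacency): (leaf)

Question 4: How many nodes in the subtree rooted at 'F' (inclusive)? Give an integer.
Subtree rooted at F contains: A, D, F
Count = 3

Answer: 3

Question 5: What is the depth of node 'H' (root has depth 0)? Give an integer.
Answer: 2

Derivation:
Path from root to H: E -> B -> H
Depth = number of edges = 2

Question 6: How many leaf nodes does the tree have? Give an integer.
Leaves (nodes with no children): A, D, G, H

Answer: 4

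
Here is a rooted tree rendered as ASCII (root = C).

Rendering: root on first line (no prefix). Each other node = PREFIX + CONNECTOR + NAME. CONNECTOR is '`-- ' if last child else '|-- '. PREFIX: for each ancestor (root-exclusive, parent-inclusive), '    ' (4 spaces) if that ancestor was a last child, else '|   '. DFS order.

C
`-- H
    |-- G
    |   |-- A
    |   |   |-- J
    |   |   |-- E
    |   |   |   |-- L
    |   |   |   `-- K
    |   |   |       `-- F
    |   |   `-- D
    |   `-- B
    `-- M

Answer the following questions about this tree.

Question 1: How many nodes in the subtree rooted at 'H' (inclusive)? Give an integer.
Answer: 11

Derivation:
Subtree rooted at H contains: A, B, D, E, F, G, H, J, K, L, M
Count = 11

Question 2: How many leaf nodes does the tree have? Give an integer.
Leaves (nodes with no children): B, D, F, J, L, M

Answer: 6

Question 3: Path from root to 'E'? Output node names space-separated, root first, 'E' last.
Answer: C H G A E

Derivation:
Walk down from root: C -> H -> G -> A -> E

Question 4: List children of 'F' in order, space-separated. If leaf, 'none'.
Answer: none

Derivation:
Node F's children (from adjacency): (leaf)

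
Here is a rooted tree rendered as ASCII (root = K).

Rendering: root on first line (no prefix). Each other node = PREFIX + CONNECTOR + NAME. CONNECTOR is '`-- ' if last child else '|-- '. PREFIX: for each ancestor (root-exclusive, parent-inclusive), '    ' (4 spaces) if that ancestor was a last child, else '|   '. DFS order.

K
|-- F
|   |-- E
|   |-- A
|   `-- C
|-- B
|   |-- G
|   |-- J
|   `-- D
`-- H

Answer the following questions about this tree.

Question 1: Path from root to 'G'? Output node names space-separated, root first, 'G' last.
Walk down from root: K -> B -> G

Answer: K B G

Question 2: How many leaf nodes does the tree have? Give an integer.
Answer: 7

Derivation:
Leaves (nodes with no children): A, C, D, E, G, H, J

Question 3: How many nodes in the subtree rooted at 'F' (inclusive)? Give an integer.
Answer: 4

Derivation:
Subtree rooted at F contains: A, C, E, F
Count = 4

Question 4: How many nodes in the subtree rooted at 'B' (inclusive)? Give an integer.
Answer: 4

Derivation:
Subtree rooted at B contains: B, D, G, J
Count = 4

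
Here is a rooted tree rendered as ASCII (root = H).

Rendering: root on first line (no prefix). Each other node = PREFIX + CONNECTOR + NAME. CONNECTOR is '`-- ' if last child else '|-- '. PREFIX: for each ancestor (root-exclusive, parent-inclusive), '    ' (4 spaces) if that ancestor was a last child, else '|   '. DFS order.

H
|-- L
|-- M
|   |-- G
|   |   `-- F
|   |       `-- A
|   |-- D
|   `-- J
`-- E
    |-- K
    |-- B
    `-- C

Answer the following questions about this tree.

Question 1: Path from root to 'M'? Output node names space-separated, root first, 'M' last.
Answer: H M

Derivation:
Walk down from root: H -> M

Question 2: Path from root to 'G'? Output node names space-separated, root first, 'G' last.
Answer: H M G

Derivation:
Walk down from root: H -> M -> G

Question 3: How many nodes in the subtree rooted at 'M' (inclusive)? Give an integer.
Answer: 6

Derivation:
Subtree rooted at M contains: A, D, F, G, J, M
Count = 6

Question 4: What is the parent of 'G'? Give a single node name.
Scan adjacency: G appears as child of M

Answer: M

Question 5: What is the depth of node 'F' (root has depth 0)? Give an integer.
Answer: 3

Derivation:
Path from root to F: H -> M -> G -> F
Depth = number of edges = 3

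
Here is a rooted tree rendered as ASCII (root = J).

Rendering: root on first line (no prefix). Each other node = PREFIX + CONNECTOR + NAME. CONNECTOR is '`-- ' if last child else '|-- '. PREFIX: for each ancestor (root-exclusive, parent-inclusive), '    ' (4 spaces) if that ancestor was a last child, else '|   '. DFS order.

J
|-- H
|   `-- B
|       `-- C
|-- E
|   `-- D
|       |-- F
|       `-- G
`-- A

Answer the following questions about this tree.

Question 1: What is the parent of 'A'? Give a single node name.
Answer: J

Derivation:
Scan adjacency: A appears as child of J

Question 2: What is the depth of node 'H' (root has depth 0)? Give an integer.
Path from root to H: J -> H
Depth = number of edges = 1

Answer: 1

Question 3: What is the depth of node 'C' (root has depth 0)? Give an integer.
Answer: 3

Derivation:
Path from root to C: J -> H -> B -> C
Depth = number of edges = 3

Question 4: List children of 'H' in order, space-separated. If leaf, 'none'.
Answer: B

Derivation:
Node H's children (from adjacency): B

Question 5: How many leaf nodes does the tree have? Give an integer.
Leaves (nodes with no children): A, C, F, G

Answer: 4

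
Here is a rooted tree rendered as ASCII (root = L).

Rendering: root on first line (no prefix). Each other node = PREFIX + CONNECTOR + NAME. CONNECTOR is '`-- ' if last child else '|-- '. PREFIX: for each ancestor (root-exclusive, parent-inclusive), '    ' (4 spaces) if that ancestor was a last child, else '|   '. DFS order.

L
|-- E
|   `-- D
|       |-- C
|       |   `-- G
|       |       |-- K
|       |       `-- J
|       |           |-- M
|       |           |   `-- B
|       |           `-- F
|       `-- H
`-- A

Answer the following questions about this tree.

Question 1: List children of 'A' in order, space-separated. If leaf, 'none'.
Node A's children (from adjacency): (leaf)

Answer: none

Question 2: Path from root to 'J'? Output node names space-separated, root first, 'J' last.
Answer: L E D C G J

Derivation:
Walk down from root: L -> E -> D -> C -> G -> J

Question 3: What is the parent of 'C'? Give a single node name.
Scan adjacency: C appears as child of D

Answer: D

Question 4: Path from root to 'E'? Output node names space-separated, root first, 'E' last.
Walk down from root: L -> E

Answer: L E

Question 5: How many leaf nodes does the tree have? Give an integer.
Answer: 5

Derivation:
Leaves (nodes with no children): A, B, F, H, K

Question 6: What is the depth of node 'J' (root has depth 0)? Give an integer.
Answer: 5

Derivation:
Path from root to J: L -> E -> D -> C -> G -> J
Depth = number of edges = 5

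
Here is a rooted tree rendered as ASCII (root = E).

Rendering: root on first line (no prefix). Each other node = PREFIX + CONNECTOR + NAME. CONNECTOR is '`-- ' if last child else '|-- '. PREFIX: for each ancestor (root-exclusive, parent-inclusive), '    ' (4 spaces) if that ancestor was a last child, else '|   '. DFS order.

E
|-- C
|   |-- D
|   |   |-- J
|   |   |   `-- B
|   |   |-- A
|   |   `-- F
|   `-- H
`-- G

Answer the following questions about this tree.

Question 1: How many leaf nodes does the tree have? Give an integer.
Leaves (nodes with no children): A, B, F, G, H

Answer: 5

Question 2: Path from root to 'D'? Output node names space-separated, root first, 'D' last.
Walk down from root: E -> C -> D

Answer: E C D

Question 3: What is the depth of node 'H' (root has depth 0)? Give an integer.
Path from root to H: E -> C -> H
Depth = number of edges = 2

Answer: 2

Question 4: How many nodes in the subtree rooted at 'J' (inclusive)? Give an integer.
Answer: 2

Derivation:
Subtree rooted at J contains: B, J
Count = 2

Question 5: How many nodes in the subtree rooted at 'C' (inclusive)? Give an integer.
Subtree rooted at C contains: A, B, C, D, F, H, J
Count = 7

Answer: 7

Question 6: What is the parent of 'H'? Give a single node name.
Scan adjacency: H appears as child of C

Answer: C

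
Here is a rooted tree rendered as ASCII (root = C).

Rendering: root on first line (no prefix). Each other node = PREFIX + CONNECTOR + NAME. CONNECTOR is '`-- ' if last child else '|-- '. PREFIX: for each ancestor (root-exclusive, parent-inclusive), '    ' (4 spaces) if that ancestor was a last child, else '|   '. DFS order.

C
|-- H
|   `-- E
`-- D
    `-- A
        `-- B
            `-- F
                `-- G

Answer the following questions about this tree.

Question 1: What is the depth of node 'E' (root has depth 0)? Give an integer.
Answer: 2

Derivation:
Path from root to E: C -> H -> E
Depth = number of edges = 2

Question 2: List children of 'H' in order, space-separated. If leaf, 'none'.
Node H's children (from adjacency): E

Answer: E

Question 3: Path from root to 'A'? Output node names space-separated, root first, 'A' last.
Walk down from root: C -> D -> A

Answer: C D A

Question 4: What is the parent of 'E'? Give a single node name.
Answer: H

Derivation:
Scan adjacency: E appears as child of H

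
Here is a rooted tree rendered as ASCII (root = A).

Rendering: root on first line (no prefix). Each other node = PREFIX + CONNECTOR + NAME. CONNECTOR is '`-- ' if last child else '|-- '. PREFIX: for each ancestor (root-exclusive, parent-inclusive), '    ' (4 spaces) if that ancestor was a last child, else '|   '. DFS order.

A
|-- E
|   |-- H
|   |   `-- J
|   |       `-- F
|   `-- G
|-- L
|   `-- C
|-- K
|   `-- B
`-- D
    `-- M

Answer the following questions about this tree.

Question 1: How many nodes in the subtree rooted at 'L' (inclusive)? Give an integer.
Answer: 2

Derivation:
Subtree rooted at L contains: C, L
Count = 2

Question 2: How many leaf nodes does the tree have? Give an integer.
Answer: 5

Derivation:
Leaves (nodes with no children): B, C, F, G, M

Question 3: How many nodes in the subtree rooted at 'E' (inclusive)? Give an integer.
Answer: 5

Derivation:
Subtree rooted at E contains: E, F, G, H, J
Count = 5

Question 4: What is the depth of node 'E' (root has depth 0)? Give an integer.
Path from root to E: A -> E
Depth = number of edges = 1

Answer: 1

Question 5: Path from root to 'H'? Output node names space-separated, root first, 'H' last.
Answer: A E H

Derivation:
Walk down from root: A -> E -> H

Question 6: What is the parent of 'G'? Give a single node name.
Answer: E

Derivation:
Scan adjacency: G appears as child of E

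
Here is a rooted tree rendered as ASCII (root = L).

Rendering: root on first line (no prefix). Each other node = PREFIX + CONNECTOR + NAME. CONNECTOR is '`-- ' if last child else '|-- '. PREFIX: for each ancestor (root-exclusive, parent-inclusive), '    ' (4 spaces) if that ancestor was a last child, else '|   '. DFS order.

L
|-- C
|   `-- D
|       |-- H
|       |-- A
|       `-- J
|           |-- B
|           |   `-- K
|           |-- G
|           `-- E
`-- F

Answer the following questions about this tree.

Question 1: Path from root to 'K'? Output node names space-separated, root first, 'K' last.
Answer: L C D J B K

Derivation:
Walk down from root: L -> C -> D -> J -> B -> K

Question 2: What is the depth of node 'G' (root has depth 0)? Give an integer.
Answer: 4

Derivation:
Path from root to G: L -> C -> D -> J -> G
Depth = number of edges = 4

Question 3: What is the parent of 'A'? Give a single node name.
Answer: D

Derivation:
Scan adjacency: A appears as child of D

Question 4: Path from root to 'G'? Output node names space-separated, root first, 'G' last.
Walk down from root: L -> C -> D -> J -> G

Answer: L C D J G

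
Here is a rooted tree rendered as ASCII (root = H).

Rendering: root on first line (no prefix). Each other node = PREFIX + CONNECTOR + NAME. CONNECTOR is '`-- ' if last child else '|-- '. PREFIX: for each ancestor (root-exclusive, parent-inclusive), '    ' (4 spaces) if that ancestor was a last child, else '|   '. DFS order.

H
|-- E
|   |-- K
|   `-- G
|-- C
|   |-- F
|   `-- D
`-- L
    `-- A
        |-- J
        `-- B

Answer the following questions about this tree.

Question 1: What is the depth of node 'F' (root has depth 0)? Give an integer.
Answer: 2

Derivation:
Path from root to F: H -> C -> F
Depth = number of edges = 2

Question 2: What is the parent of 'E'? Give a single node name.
Scan adjacency: E appears as child of H

Answer: H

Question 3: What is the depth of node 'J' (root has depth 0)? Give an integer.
Path from root to J: H -> L -> A -> J
Depth = number of edges = 3

Answer: 3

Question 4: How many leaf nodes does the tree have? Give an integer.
Leaves (nodes with no children): B, D, F, G, J, K

Answer: 6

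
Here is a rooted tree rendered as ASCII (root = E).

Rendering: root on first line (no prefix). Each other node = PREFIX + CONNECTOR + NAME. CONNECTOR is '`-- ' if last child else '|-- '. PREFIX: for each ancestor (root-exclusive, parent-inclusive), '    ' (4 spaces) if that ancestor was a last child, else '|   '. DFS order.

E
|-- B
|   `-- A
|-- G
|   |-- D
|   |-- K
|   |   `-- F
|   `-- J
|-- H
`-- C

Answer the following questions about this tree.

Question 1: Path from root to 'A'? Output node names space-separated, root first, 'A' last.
Walk down from root: E -> B -> A

Answer: E B A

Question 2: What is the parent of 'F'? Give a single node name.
Scan adjacency: F appears as child of K

Answer: K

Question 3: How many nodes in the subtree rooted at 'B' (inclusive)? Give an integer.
Subtree rooted at B contains: A, B
Count = 2

Answer: 2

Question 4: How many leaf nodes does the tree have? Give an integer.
Leaves (nodes with no children): A, C, D, F, H, J

Answer: 6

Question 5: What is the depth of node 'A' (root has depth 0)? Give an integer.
Answer: 2

Derivation:
Path from root to A: E -> B -> A
Depth = number of edges = 2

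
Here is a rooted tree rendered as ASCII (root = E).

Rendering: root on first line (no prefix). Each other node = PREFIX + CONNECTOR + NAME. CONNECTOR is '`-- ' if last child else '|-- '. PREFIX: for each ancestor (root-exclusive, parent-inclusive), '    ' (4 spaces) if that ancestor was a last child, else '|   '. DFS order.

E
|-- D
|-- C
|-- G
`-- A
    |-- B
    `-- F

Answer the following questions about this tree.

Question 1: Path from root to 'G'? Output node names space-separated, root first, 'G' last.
Answer: E G

Derivation:
Walk down from root: E -> G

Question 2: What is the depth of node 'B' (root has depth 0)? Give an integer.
Path from root to B: E -> A -> B
Depth = number of edges = 2

Answer: 2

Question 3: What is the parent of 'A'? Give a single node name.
Scan adjacency: A appears as child of E

Answer: E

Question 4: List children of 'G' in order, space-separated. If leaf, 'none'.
Node G's children (from adjacency): (leaf)

Answer: none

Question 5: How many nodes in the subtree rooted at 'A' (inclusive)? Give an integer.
Answer: 3

Derivation:
Subtree rooted at A contains: A, B, F
Count = 3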